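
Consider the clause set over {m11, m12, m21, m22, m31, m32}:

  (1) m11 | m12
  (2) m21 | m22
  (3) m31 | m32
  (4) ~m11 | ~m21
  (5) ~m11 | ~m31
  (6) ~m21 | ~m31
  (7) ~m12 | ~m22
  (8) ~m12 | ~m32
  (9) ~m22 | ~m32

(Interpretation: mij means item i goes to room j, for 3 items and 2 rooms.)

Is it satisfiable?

Suppose m11 = 1.
Unit clause (~m21) forces m21 = 0.
Unit clause (m22) forces m22 = 1.
Unit clause (~m31) forces m31 = 0.
Unit clause (m32) forces m32 = 1.
That conflicts with the unit clause (~m32).
Undo m11 and try m11 = 0.
Unit clause (m12) forces m12 = 1.
Unit clause (~m22) forces m22 = 0.
Unit clause (m21) forces m21 = 1.
Unit clause (~m31) forces m31 = 0.
Unit clause (m32) forces m32 = 1.
That conflicts with the unit clause (~m32).
Neither m11 = 1 nor m11 = 0 works.
No assignment satisfies every clause.

No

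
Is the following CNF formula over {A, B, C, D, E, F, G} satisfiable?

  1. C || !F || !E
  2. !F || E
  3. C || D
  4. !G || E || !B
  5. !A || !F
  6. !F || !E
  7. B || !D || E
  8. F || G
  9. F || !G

Try F = false.
The clause (G) is unit, so G = true.
Now (!G) is unsatisfied and unit — conflict.
Backtrack on F: now try F = true.
The clause (E) is unit, so E = true.
Now (!E) is unsatisfied and unit — conflict.
Neither F = true nor F = false works.
No assignment satisfies every clause.

No, unsatisfiable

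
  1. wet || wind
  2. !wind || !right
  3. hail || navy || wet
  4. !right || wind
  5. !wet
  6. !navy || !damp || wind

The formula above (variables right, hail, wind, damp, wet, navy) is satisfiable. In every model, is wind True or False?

Suppose wind = false.
(wet) alone gives wet = true.
But (!wet) is also a unit clause — contradiction.
So every satisfying assignment has wind = True.

True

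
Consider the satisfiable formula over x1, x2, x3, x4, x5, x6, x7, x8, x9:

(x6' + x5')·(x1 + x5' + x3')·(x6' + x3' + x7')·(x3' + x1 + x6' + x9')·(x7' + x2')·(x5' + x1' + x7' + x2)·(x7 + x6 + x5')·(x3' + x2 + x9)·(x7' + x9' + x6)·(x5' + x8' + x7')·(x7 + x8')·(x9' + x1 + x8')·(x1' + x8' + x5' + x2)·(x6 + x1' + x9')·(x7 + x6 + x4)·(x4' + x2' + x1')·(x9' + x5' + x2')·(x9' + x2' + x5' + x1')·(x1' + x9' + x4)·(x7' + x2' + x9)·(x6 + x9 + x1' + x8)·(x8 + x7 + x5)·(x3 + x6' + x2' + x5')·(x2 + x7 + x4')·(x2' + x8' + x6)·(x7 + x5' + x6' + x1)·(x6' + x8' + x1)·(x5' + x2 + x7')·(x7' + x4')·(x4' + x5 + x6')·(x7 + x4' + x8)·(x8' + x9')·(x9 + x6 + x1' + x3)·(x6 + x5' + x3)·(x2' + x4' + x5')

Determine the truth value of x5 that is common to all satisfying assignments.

False

Suppose x5 = 1.
From the singleton clause (x6'), x6 = 0.
From the singleton clause (x7), x7 = 1.
From the singleton clause (x2'), x2 = 0.
Now (x2) is unsatisfied and unit — conflict.
So every satisfying assignment has x5 = False.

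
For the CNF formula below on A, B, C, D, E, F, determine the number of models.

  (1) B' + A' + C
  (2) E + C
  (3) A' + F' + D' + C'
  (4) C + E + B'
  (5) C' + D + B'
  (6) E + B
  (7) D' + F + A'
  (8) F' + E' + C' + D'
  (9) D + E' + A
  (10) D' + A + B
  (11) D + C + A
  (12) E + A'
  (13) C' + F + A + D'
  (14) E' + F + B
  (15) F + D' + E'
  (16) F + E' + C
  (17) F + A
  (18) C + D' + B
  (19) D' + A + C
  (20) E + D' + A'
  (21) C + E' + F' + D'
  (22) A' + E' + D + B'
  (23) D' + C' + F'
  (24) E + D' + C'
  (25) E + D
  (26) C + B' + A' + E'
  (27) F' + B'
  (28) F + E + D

2

There are 2^6 = 64 truth assignments over (A, B, C, D, E, F).
Split on E. With E = 1, the clauses containing E are satisfied and E' drops from the rest; 2 of the 2^5 = 32 assignments to the other variables satisfy what remains.
With E = 0, by the same count on the reduced clause set, 0 assignments work.
Total: 2 + 0 = 2.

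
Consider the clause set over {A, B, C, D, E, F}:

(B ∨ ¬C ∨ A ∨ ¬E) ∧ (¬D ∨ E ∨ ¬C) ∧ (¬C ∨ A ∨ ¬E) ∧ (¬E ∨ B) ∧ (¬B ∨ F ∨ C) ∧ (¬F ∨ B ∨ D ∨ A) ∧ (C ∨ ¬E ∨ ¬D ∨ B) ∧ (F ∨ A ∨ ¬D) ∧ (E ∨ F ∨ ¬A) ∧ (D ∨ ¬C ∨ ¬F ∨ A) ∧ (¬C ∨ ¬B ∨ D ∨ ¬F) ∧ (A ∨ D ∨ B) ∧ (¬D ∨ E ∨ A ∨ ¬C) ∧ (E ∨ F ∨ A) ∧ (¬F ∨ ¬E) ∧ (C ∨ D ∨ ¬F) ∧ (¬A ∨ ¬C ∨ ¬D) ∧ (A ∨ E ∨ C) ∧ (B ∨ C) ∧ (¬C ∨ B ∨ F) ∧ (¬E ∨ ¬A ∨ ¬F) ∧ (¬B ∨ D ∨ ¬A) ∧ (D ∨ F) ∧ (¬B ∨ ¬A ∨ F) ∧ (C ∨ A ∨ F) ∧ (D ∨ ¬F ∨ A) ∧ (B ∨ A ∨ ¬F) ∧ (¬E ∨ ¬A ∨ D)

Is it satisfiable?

Yes

Branch on E: set E = False.
Branch on D: set D = True.
Unit clause (¬C) forces C = False.
Unit clause (A) forces A = True.
Unit clause (F) forces F = True.
Unit clause (B) forces B = True.
All clauses are satisfied.
A satisfying assignment: A: True; B: True; C: False; D: True; E: False; F: True.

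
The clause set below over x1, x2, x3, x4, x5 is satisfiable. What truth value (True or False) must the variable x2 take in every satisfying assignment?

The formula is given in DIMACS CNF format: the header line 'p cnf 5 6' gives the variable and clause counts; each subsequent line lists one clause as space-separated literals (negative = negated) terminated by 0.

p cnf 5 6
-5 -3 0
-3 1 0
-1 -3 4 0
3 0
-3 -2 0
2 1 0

Suppose x2 = True.
Unit clause (x3) forces x3 = True.
But (¬x3) is also a unit clause — contradiction.
So every satisfying assignment has x2 = False.

False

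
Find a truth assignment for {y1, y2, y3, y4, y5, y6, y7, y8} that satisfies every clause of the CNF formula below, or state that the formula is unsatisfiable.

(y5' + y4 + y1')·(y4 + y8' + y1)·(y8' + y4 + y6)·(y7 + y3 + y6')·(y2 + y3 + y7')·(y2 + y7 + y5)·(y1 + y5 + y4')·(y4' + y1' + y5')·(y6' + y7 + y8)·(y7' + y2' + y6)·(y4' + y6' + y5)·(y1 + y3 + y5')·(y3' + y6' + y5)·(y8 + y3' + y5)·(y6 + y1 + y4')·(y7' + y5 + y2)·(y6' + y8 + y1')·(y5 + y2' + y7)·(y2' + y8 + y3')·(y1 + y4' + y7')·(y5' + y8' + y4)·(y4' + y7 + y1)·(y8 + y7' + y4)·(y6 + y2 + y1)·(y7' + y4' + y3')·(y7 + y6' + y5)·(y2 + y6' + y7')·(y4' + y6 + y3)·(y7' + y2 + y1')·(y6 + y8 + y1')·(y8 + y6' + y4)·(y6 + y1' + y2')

y1 ↦ 1, y2 ↦ 1, y3 ↦ 0, y4 ↦ 0, y5 ↦ 0, y6 ↦ 1, y7 ↦ 1, y8 ↦ 1

Try y5 = 0.
Try y2 = 1.
The clause (y7) is unit, so y7 = 1.
The clause (y6) is unit, so y6 = 1.
The clause (y4') is unit, so y4 = 0.
The clause (y3') is unit, so y3 = 0.
The clause (y8) is unit, so y8 = 1.
The clause (y1) is unit, so y1 = 1.
This assignment satisfies each clause.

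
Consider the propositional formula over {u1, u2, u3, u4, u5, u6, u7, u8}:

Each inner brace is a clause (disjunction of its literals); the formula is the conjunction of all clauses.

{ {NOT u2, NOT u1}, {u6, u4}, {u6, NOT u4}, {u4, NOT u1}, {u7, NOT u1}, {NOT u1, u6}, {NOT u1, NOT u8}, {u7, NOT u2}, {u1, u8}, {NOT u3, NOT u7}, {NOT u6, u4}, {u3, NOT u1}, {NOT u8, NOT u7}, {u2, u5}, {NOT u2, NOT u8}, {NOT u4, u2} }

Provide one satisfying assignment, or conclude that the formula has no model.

UNSATISFIABLE

Try u2 = false.
Unit clause (u5) forces u5 = true.
Unit clause (NOT u4) forces u4 = false.
Unit clause (u6) forces u6 = true.
Now (NOT u6) is unsatisfied and unit — conflict.
That branch fails; take u2 = true instead.
Unit clause (NOT u1) forces u1 = false.
Unit clause (u7) forces u7 = true.
Unit clause (u8) forces u8 = true.
Now (NOT u8) is unsatisfied and unit — conflict.
Either choice for u2 ends in contradiction.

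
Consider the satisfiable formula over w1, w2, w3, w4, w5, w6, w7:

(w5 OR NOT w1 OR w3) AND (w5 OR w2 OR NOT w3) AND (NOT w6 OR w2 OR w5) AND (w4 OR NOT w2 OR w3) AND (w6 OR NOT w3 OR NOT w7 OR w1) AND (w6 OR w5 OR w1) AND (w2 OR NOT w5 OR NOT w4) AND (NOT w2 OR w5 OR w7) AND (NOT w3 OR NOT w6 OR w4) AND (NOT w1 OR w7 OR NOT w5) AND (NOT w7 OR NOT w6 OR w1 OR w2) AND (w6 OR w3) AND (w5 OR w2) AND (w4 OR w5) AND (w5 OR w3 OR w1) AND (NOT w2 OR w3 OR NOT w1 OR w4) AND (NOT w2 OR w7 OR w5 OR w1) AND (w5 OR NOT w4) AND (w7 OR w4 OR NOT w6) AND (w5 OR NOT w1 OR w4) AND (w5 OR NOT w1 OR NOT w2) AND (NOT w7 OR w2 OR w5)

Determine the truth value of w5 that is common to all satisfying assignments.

Suppose w5 = false.
The clause (w2) is unit, so w2 = true.
The clause (w7) is unit, so w7 = true.
The clause (w4) is unit, so w4 = true.
That conflicts with the unit clause (NOT w4).
So every satisfying assignment has w5 = True.

True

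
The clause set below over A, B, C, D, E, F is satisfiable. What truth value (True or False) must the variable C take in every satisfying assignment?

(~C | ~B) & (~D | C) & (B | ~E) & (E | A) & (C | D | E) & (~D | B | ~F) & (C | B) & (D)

Suppose C = 0.
(~D) alone gives D = 0.
That conflicts with the unit clause (D).
So every satisfying assignment has C = True.

True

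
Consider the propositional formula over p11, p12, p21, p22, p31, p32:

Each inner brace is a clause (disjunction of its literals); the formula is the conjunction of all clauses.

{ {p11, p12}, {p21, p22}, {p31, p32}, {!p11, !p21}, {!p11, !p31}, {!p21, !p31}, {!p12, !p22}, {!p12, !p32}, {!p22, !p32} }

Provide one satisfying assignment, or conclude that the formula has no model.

UNSATISFIABLE

Try p11 = true.
(!p21) alone gives p21 = false.
(p22) alone gives p22 = true.
(!p31) alone gives p31 = false.
(p32) alone gives p32 = true.
But (!p32) is also a unit clause — contradiction.
So p11 must be the other value — set p11 = false.
(p12) alone gives p12 = true.
(!p22) alone gives p22 = false.
(p21) alone gives p21 = true.
(!p31) alone gives p31 = false.
(p32) alone gives p32 = true.
But (!p32) is also a unit clause — contradiction.
Both values of p11 lead to a conflict.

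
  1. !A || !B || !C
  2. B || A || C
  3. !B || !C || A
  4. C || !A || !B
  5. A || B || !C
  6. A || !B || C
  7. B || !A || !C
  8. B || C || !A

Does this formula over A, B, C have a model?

Branch on A: set A = false.
Branch on B: set B = true.
The clause (!C) is unit, so C = false.
Now (C) is unsatisfied and unit — conflict.
Backtrack on B: now try B = false.
The clause (C) is unit, so C = true.
Now (!C) is unsatisfied and unit — conflict.
Either choice for B ends in contradiction.
Backtrack on A: now try A = true.
Branch on B: set B = false.
The clause (!C) is unit, so C = false.
Now (C) is unsatisfied and unit — conflict.
Backtrack on B: now try B = true.
The clause (!C) is unit, so C = false.
Now (C) is unsatisfied and unit — conflict.
Either choice for B ends in contradiction.
Either choice for A ends in contradiction.
No assignment satisfies every clause.

Unsatisfiable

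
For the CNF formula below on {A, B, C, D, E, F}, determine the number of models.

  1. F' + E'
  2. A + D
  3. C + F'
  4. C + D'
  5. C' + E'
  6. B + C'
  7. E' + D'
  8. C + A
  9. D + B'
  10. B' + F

4

There are 2^6 = 64 truth assignments over (A, B, C, D, E, F).
Split on E. With E = 1, the clauses containing E are satisfied and E' drops from the rest; 1 of the 2^5 = 32 assignments to the other variables satisfy what remains.
With E = 0, by the same count on the reduced clause set, 3 assignments work.
(One model: A=F, B=T, C=T, D=T, E=F, F=T.)
Total: 1 + 3 = 4.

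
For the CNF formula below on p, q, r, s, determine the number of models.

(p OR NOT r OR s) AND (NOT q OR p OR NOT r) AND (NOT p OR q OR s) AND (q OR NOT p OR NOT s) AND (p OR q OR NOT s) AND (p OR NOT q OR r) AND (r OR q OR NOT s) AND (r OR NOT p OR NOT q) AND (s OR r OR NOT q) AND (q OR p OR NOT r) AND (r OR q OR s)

There are 2^4 = 16 truth assignments over (p, q, r, s).
Check each against the 11 clauses (columns in the order p, q, r, s):
  F F F F  ✗ fails (r OR q OR s)
  F F F T  ✗ fails (p OR q OR NOT s)
  F F T F  ✗ fails (p OR NOT r OR s)
  F F T T  ✗ fails (p OR q OR NOT s)
  F T F F  ✗ fails (p OR NOT q OR r)
  F T F T  ✗ fails (p OR NOT q OR r)
  F T T F  ✗ fails (p OR NOT r OR s)
  F T T T  ✗ fails (NOT q OR p OR NOT r)
  T F F F  ✗ fails (NOT p OR q OR s)
  T F F T  ✗ fails (q OR NOT p OR NOT s)
  T F T F  ✗ fails (NOT p OR q OR s)
  T F T T  ✗ fails (q OR NOT p OR NOT s)
  T T F F  ✗ fails (r OR NOT p OR NOT q)
  T T F T  ✗ fails (r OR NOT p OR NOT q)
  T T T F  ✓ satisfies all
  T T T T  ✓ satisfies all
2 of the 16 rows are models.

2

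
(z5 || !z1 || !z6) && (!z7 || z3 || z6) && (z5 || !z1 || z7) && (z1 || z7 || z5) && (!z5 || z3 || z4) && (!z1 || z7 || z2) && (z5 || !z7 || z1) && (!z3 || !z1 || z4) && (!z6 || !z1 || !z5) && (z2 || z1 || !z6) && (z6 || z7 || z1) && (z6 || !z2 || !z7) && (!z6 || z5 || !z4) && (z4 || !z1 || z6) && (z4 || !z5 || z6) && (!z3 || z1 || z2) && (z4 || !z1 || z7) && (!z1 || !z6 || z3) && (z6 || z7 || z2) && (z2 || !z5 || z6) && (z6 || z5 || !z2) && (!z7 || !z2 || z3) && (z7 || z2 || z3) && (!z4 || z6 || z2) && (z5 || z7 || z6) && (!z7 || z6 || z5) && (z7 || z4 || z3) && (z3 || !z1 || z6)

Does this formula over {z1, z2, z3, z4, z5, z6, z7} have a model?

Yes

Branch on z5: set z5 = true.
Branch on z3: set z3 = false.
From the singleton clause (z4), z4 = true.
Branch on z7: set z7 = false.
From the singleton clause (z2), z2 = true.
Branch on z6: set z6 = true.
From the singleton clause (!z1), z1 = false.
Every clause now holds.
A satisfying assignment: z1: false,  z2: true,  z3: false,  z4: true,  z5: true,  z6: true,  z7: false.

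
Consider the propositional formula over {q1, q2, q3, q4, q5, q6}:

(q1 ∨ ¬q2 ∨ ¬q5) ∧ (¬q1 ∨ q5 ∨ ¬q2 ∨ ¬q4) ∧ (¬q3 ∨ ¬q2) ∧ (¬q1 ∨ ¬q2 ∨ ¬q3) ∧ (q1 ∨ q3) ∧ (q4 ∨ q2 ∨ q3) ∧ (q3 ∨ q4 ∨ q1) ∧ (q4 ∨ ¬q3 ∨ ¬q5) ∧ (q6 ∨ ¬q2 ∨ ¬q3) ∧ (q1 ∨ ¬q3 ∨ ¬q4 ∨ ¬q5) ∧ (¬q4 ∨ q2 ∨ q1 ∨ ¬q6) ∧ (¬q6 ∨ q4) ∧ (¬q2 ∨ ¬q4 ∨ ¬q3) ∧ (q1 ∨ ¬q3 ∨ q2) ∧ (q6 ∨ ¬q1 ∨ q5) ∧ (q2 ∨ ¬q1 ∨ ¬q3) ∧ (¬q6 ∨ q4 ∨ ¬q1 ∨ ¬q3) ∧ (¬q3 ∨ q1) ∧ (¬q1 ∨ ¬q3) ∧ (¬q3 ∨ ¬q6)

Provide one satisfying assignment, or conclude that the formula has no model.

Branch on q3: set q3 = False.
Unit clause (q1) forces q1 = True.
Branch on q4: set q4 = True.
Branch on q5: set q5 = False.
Unit clause (¬q2) forces q2 = False.
Unit clause (q6) forces q6 = True.
This assignment satisfies each clause.

q1 ↦ True, q2 ↦ False, q3 ↦ False, q4 ↦ True, q5 ↦ False, q6 ↦ True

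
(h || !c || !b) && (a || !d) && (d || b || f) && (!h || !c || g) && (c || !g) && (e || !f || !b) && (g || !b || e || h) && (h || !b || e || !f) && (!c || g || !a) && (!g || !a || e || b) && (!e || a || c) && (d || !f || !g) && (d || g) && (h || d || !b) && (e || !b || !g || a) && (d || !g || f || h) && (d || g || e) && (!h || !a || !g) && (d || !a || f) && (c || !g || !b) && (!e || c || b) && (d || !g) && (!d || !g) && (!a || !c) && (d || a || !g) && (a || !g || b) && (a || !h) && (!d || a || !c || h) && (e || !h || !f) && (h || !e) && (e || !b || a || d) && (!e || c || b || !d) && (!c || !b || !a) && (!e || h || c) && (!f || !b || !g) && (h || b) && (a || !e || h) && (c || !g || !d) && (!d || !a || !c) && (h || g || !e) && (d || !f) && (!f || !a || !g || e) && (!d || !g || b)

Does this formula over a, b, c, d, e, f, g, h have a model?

Yes

Suppose a = true.
The clause (!c) is unit, so c = false.
The clause (!g) is unit, so g = false.
The clause (d) is unit, so d = true.
Suppose e = true.
The clause (b) is unit, so b = true.
The clause (h) is unit, so h = true.
No clause remains; f is free.
A satisfying assignment: a ↦ true,  b ↦ true,  c ↦ false,  d ↦ true,  e ↦ true,  f ↦ true,  g ↦ false,  h ↦ true.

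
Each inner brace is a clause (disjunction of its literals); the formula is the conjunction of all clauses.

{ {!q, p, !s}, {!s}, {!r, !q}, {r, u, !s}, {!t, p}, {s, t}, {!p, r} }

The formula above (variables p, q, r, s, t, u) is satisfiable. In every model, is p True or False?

Suppose p = false.
From the singleton clause (!s), s = false.
From the singleton clause (!t), t = false.
But (t) is also a unit clause — contradiction.
So every satisfying assignment has p = True.

True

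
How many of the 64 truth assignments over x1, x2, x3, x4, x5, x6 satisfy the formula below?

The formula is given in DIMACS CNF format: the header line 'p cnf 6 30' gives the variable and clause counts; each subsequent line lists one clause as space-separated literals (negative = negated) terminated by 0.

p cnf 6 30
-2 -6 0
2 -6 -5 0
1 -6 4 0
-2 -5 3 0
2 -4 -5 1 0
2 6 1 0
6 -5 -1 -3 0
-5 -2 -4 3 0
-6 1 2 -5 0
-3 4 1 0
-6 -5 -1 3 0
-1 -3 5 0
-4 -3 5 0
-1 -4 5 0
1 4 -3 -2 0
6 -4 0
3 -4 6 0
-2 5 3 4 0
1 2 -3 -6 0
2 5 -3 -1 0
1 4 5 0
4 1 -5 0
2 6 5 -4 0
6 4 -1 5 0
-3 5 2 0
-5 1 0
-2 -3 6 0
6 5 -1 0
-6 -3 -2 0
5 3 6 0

There are 2^6 = 64 truth assignments over (x1, x2, x3, x4, x5, x6).
Split on x4. With x4 = True, the clauses containing x4 are satisfied and ¬x4 drops from the rest; 1 of the 2^5 = 32 assignments to the other variables satisfy what remains.
With x4 = False, by the same count on the reduced clause set, 2 assignments work.
Total: 1 + 2 = 3.

3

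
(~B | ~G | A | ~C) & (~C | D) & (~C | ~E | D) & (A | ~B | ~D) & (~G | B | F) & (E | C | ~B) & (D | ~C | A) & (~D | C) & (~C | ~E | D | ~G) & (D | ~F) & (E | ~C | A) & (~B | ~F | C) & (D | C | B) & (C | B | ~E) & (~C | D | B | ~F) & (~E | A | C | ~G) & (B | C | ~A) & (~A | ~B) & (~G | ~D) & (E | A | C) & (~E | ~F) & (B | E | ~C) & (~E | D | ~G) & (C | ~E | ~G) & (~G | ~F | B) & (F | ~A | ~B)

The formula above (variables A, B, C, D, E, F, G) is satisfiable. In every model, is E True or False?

Suppose E = 0.
Case C = 0:
(~B) alone gives B = 0.
(~D) alone gives D = 0.
Now (D) is unsatisfied and unit — conflict.
So C must be the other value — set C = 1.
(D) alone gives D = 1.
(A) alone gives A = 1.
(~B) alone gives B = 0.
Now (B) is unsatisfied and unit — conflict.
Both values of C lead to a conflict.
So every satisfying assignment has E = True.

True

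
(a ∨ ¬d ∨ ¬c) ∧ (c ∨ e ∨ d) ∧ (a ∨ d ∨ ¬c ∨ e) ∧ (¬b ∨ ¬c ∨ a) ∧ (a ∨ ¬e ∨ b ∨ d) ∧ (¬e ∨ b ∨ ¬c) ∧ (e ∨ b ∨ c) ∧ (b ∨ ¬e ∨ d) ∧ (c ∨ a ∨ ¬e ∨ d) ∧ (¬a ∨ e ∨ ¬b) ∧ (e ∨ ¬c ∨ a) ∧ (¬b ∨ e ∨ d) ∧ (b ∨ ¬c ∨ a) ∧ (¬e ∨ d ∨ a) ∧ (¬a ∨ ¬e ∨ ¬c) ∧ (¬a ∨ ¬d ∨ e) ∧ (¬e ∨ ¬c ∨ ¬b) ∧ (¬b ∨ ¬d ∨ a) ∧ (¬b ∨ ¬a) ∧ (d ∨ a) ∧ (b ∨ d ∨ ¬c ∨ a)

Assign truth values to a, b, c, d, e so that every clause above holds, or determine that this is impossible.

a: True; b: False; c: False; d: True; e: True

Case b = False:
Case e = True:
Unit clause (¬c) forces c = False.
Unit clause (d) forces d = True.
All clauses hold; a can take either value.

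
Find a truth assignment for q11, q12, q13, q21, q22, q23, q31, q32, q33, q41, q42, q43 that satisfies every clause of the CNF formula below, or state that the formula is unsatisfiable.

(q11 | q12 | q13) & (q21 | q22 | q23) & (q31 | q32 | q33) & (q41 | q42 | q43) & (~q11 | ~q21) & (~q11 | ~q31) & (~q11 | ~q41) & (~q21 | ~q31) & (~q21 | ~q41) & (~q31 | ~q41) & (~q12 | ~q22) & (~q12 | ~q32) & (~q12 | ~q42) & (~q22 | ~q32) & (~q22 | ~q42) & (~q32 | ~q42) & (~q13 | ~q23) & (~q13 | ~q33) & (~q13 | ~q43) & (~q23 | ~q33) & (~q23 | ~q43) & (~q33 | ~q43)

UNSATISFIABLE

Branch on q11: set q11 = 0.
Branch on q12: set q12 = 1.
Unit clause (~q22) forces q22 = 0.
Unit clause (~q32) forces q32 = 0.
Unit clause (~q42) forces q42 = 0.
Branch on q21: set q21 = 1.
Unit clause (~q31) forces q31 = 0.
Unit clause (q33) forces q33 = 1.
Unit clause (~q41) forces q41 = 0.
Unit clause (q43) forces q43 = 1.
But (~q43) is also a unit clause — contradiction.
That branch fails; take q21 = 0 instead.
Unit clause (q23) forces q23 = 1.
Unit clause (~q13) forces q13 = 0.
Unit clause (~q33) forces q33 = 0.
Unit clause (q31) forces q31 = 1.
Unit clause (~q41) forces q41 = 0.
Unit clause (q43) forces q43 = 1.
But (~q43) is also a unit clause — contradiction.
Neither q21 = 1 nor q21 = 0 works.
That branch fails; take q12 = 0 instead.
Unit clause (q13) forces q13 = 1.
Unit clause (~q23) forces q23 = 0.
Unit clause (~q33) forces q33 = 0.
Unit clause (~q43) forces q43 = 0.
Branch on q21: set q21 = 1.
Unit clause (~q31) forces q31 = 0.
Unit clause (q32) forces q32 = 1.
Unit clause (~q41) forces q41 = 0.
Unit clause (q42) forces q42 = 1.
But (~q42) is also a unit clause — contradiction.
That branch fails; take q21 = 0 instead.
Unit clause (q22) forces q22 = 1.
Unit clause (~q32) forces q32 = 0.
Unit clause (q31) forces q31 = 1.
Unit clause (~q41) forces q41 = 0.
Unit clause (q42) forces q42 = 1.
But (~q42) is also a unit clause — contradiction.
Neither q21 = 1 nor q21 = 0 works.
Neither q12 = 1 nor q12 = 0 works.
That branch fails; take q11 = 1 instead.
Unit clause (~q21) forces q21 = 0.
Unit clause (~q31) forces q31 = 0.
Unit clause (~q41) forces q41 = 0.
Branch on q22: set q22 = 1.
Unit clause (~q12) forces q12 = 0.
Unit clause (~q32) forces q32 = 0.
Unit clause (q33) forces q33 = 1.
Unit clause (~q42) forces q42 = 0.
Unit clause (q43) forces q43 = 1.
But (~q43) is also a unit clause — contradiction.
That branch fails; take q22 = 0 instead.
Unit clause (q23) forces q23 = 1.
Unit clause (~q13) forces q13 = 0.
Unit clause (~q33) forces q33 = 0.
Unit clause (q32) forces q32 = 1.
Unit clause (~q12) forces q12 = 0.
Unit clause (~q42) forces q42 = 0.
Unit clause (q43) forces q43 = 1.
But (~q43) is also a unit clause — contradiction.
Neither q22 = 1 nor q22 = 0 works.
Neither q11 = 1 nor q11 = 0 works.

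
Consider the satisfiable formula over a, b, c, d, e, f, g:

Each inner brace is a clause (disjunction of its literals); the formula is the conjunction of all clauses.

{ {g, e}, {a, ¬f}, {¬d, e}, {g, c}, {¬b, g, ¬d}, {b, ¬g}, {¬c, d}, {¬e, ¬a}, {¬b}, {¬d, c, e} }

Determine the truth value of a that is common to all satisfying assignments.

False

Suppose a = True.
Unit clause (¬e) forces e = False.
Unit clause (g) forces g = True.
Unit clause (¬d) forces d = False.
Unit clause (b) forces b = True.
Now (¬b) is unsatisfied and unit — conflict.
So every satisfying assignment has a = False.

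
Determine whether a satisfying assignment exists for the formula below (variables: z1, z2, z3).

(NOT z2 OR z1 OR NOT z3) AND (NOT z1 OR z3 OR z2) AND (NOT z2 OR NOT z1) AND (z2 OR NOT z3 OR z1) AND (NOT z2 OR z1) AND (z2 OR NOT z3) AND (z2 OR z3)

Suppose z2 = false.
From the singleton clause (NOT z3), z3 = false.
Now (z3) is unsatisfied and unit — conflict.
So z2 must be the other value — set z2 = true.
From the singleton clause (NOT z1), z1 = false.
Now (z1) is unsatisfied and unit — conflict.
Both values of z2 lead to a conflict.
No assignment satisfies every clause.

No, unsatisfiable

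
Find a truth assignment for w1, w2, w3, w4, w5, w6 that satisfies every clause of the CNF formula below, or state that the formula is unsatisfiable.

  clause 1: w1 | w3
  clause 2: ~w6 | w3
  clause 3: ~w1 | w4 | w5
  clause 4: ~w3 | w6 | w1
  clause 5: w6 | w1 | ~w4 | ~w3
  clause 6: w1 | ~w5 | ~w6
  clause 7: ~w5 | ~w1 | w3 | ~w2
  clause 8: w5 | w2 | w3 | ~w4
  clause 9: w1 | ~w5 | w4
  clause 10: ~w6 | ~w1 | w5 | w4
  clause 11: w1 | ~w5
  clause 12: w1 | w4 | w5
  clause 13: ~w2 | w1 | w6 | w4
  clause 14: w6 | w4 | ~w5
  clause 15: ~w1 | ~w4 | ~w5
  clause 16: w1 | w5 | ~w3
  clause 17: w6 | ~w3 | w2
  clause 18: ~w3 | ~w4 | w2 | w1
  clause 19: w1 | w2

w1=1, w2=1, w3=0, w4=1, w5=0, w6=0

Case w1 = 1:
Case w6 = 0:
Case w4 = 1:
From the singleton clause (~w5), w5 = 0.
Case w2 = 1:
No clause remains; w3 is free.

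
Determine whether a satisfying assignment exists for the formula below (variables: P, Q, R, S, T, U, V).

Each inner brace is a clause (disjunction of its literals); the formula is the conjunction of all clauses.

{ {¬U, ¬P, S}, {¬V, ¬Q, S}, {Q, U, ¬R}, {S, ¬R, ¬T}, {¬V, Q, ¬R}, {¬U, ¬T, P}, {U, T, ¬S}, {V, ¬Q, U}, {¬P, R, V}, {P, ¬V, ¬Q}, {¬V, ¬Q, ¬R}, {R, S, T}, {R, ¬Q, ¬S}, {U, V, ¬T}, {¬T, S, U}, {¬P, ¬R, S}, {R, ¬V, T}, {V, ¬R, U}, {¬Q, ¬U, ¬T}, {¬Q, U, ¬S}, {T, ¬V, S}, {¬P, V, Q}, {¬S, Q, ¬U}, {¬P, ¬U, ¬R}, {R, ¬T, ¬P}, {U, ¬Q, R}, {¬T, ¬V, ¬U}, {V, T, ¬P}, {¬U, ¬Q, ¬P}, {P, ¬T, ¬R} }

Satisfiable

Case U = False:
Case Q = False:
From the singleton clause (¬R), R = False.
Case T = True:
From the singleton clause (V), V = True.
From the singleton clause (S), S = True.
From the singleton clause (¬P), P = False.
All clauses are satisfied.
A satisfying assignment: P=False, Q=False, R=False, S=True, T=True, U=False, V=True.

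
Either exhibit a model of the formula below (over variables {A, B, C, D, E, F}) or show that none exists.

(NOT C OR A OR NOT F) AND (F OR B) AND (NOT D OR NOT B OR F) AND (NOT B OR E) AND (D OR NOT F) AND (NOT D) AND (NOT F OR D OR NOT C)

A=false,  B=true,  C=true,  D=false,  E=true,  F=false

Unit clause (NOT D) forces D = false.
Unit clause (NOT F) forces F = false.
Unit clause (B) forces B = true.
Unit clause (E) forces E = true.
All clauses hold; A, C can take either value.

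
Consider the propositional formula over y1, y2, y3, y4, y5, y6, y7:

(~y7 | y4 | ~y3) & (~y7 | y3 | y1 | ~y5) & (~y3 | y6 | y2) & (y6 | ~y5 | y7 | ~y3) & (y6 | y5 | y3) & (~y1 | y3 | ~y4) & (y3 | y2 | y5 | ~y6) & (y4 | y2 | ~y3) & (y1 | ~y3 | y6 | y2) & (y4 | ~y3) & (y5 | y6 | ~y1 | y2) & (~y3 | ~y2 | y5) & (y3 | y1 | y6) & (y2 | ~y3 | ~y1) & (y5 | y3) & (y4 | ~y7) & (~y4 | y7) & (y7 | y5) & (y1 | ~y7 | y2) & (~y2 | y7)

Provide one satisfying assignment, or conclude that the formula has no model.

y1=1; y2=0; y3=0; y4=0; y5=1; y6=1; y7=0

Try y4 = 0.
The clause (~y3) is unit, so y3 = 0.
The clause (y5) is unit, so y5 = 1.
The clause (~y7) is unit, so y7 = 0.
The clause (~y2) is unit, so y2 = 0.
Try y1 = 1.
Every clause is now satisfied; y6 is unconstrained.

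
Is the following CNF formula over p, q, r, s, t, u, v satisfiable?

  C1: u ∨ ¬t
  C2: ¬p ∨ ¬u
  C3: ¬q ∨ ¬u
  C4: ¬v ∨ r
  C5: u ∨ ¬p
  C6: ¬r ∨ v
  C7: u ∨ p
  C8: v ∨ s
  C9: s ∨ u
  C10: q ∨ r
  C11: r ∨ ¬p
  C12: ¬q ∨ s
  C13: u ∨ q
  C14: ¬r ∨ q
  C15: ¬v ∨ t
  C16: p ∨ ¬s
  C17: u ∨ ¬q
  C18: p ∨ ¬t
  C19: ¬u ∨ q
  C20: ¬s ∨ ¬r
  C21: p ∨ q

Unsatisfiable

Suppose u = True.
From the singleton clause (¬p), p = False.
From the singleton clause (¬q), q = False.
Now (q) is unsatisfied and unit — conflict.
Backtrack on u: now try u = False.
From the singleton clause (¬t), t = False.
From the singleton clause (¬p), p = False.
Now (p) is unsatisfied and unit — conflict.
Neither u = True nor u = False works.
No assignment satisfies every clause.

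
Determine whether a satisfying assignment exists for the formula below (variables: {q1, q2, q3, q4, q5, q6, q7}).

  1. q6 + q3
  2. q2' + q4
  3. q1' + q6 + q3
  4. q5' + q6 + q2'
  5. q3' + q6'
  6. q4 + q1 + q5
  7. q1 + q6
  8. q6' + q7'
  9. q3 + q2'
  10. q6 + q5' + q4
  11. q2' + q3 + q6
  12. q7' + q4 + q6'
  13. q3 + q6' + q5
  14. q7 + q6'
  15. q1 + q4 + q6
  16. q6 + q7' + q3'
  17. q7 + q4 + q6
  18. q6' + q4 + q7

Branch on q6: set q6 = 0.
From the singleton clause (q3), q3 = 1.
From the singleton clause (q1), q1 = 1.
From the singleton clause (q7'), q7 = 0.
From the singleton clause (q4), q4 = 1.
Branch on q5: set q5 = 1.
From the singleton clause (q2'), q2 = 0.
Every clause now holds.
A satisfying assignment: q1 ↦ 1, q2 ↦ 0, q3 ↦ 1, q4 ↦ 1, q5 ↦ 1, q6 ↦ 0, q7 ↦ 0.

Yes, satisfiable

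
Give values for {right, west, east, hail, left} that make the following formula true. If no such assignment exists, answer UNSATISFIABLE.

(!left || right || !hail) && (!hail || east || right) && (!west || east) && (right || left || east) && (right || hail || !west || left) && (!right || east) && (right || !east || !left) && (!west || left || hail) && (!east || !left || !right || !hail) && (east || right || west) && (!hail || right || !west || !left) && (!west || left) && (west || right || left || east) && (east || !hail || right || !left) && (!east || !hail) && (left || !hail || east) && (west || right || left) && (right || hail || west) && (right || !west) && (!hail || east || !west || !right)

right ↦ true,  west ↦ true,  east ↦ true,  hail ↦ false,  left ↦ true

Suppose west = true.
From the singleton clause (east), east = true.
From the singleton clause (left), left = true.
From the singleton clause (right), right = true.
From the singleton clause (!hail), hail = false.
Every clause now holds.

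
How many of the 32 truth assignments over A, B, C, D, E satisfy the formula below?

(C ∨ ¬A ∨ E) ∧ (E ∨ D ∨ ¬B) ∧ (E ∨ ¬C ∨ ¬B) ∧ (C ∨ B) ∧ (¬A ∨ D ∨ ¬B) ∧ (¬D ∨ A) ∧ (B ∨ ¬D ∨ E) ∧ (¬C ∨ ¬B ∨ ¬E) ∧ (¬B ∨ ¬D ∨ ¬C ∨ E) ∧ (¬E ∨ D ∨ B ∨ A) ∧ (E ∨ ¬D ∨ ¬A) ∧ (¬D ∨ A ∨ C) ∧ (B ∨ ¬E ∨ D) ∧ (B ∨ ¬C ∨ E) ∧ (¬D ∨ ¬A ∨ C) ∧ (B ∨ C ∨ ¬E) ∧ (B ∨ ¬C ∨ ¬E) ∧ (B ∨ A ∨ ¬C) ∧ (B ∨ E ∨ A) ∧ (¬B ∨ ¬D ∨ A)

There are 2^5 = 32 truth assignments over (A, B, C, D, E).
Split on B. With B = True, the clauses containing B are satisfied and ¬B drops from the rest; 1 of the 2^4 = 16 assignments to the other variables satisfy what remains.
With B = False, by the same count on the reduced clause set, 0 assignments work.
Total: 1 + 0 = 1.

1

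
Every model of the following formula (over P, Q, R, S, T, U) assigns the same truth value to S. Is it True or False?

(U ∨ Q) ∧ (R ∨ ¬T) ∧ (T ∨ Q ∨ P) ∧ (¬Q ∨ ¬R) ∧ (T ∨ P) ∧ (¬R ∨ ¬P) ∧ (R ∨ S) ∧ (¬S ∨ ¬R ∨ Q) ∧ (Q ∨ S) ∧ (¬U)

Suppose S = False.
From the singleton clause (R), R = True.
From the singleton clause (¬Q), Q = False.
But (Q) is also a unit clause — contradiction.
So every satisfying assignment has S = True.

True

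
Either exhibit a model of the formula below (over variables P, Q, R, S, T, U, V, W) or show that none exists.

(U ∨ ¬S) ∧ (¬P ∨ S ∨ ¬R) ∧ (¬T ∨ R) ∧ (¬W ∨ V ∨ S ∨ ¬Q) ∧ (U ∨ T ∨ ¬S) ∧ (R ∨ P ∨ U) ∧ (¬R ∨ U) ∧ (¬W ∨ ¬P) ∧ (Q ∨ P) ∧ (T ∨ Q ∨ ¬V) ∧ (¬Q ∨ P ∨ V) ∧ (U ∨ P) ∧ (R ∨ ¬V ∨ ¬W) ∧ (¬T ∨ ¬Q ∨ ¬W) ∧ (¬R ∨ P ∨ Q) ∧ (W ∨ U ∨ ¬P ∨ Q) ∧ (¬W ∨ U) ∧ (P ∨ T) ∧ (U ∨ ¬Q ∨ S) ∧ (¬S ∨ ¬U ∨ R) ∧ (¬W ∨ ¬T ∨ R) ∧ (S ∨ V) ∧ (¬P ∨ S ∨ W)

P: False,  Q: True,  R: True,  S: True,  T: True,  U: True,  V: True,  W: False

Case U = True:
Case T = True:
The clause (R) is unit, so R = True.
Case P = False:
The clause (Q) is unit, so Q = True.
The clause (V) is unit, so V = True.
The clause (¬W) is unit, so W = False.
All clauses hold; S can take either value.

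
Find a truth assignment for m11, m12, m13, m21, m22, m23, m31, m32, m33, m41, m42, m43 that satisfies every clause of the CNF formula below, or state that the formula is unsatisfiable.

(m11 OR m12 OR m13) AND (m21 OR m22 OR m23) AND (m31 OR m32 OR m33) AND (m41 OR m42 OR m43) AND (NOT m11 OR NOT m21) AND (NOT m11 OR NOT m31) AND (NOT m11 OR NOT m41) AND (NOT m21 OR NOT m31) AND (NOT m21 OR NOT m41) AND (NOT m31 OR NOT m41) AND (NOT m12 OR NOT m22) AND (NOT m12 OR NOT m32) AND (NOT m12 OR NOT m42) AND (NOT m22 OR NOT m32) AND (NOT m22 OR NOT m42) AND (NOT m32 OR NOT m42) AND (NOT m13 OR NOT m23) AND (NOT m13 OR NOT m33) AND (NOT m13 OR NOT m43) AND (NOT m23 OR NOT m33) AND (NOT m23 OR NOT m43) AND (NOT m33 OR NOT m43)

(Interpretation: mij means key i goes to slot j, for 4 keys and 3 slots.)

Try m11 = false.
Try m12 = true.
The clause (NOT m22) is unit, so m22 = false.
The clause (NOT m32) is unit, so m32 = false.
The clause (NOT m42) is unit, so m42 = false.
Try m21 = true.
The clause (NOT m31) is unit, so m31 = false.
The clause (m33) is unit, so m33 = true.
The clause (NOT m41) is unit, so m41 = false.
The clause (m43) is unit, so m43 = true.
But (NOT m43) is also a unit clause — contradiction.
That branch fails; take m21 = false instead.
The clause (m23) is unit, so m23 = true.
The clause (NOT m13) is unit, so m13 = false.
The clause (NOT m33) is unit, so m33 = false.
The clause (m31) is unit, so m31 = true.
The clause (NOT m41) is unit, so m41 = false.
The clause (m43) is unit, so m43 = true.
But (NOT m43) is also a unit clause — contradiction.
Both values of m21 lead to a conflict.
That branch fails; take m12 = false instead.
The clause (m13) is unit, so m13 = true.
The clause (NOT m23) is unit, so m23 = false.
The clause (NOT m33) is unit, so m33 = false.
The clause (NOT m43) is unit, so m43 = false.
Try m21 = true.
The clause (NOT m31) is unit, so m31 = false.
The clause (m32) is unit, so m32 = true.
The clause (NOT m41) is unit, so m41 = false.
The clause (m42) is unit, so m42 = true.
But (NOT m42) is also a unit clause — contradiction.
That branch fails; take m21 = false instead.
The clause (m22) is unit, so m22 = true.
The clause (NOT m32) is unit, so m32 = false.
The clause (m31) is unit, so m31 = true.
The clause (NOT m41) is unit, so m41 = false.
The clause (m42) is unit, so m42 = true.
But (NOT m42) is also a unit clause — contradiction.
Both values of m21 lead to a conflict.
Both values of m12 lead to a conflict.
That branch fails; take m11 = true instead.
The clause (NOT m21) is unit, so m21 = false.
The clause (NOT m31) is unit, so m31 = false.
The clause (NOT m41) is unit, so m41 = false.
Try m22 = true.
The clause (NOT m12) is unit, so m12 = false.
The clause (NOT m32) is unit, so m32 = false.
The clause (m33) is unit, so m33 = true.
The clause (NOT m42) is unit, so m42 = false.
The clause (m43) is unit, so m43 = true.
But (NOT m43) is also a unit clause — contradiction.
That branch fails; take m22 = false instead.
The clause (m23) is unit, so m23 = true.
The clause (NOT m13) is unit, so m13 = false.
The clause (NOT m33) is unit, so m33 = false.
The clause (m32) is unit, so m32 = true.
The clause (NOT m12) is unit, so m12 = false.
The clause (NOT m42) is unit, so m42 = false.
The clause (m43) is unit, so m43 = true.
But (NOT m43) is also a unit clause — contradiction.
Both values of m22 lead to a conflict.
Both values of m11 lead to a conflict.

UNSATISFIABLE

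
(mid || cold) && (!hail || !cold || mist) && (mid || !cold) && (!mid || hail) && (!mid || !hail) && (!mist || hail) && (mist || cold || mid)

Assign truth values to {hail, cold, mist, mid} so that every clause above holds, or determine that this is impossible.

Case mid = true:
(hail) alone gives hail = true.
Now (!hail) is unsatisfied and unit — conflict.
Backtrack on mid: now try mid = false.
(cold) alone gives cold = true.
Now (!cold) is unsatisfied and unit — conflict.
Neither mid = true nor mid = false works.

UNSATISFIABLE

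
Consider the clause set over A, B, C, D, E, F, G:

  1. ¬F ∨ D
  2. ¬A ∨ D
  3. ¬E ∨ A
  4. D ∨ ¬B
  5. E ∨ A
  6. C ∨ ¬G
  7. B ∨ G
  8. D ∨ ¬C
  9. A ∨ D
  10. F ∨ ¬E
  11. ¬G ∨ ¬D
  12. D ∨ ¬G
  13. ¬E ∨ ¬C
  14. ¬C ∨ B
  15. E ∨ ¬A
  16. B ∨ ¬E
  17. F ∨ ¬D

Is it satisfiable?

Satisfiable

Case F = True:
(D) alone gives D = True.
(¬G) alone gives G = False.
(B) alone gives B = True.
Case E = True:
(A) alone gives A = True.
(¬C) alone gives C = False.
This assignment satisfies each clause.
A satisfying assignment: A ↦ True,  B ↦ True,  C ↦ False,  D ↦ True,  E ↦ True,  F ↦ True,  G ↦ False.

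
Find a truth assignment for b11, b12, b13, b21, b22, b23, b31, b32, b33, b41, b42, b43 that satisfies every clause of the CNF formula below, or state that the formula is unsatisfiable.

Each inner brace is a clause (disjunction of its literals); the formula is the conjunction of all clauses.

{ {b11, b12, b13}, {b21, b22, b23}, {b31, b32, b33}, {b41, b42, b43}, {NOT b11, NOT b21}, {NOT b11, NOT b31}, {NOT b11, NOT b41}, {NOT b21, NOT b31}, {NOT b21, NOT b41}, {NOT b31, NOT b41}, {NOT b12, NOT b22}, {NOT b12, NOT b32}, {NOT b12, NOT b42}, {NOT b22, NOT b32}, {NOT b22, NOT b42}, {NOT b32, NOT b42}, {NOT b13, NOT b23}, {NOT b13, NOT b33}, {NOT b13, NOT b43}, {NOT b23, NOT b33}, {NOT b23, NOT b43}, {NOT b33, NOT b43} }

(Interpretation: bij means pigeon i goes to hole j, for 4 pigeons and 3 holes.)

Case b11 = false:
Case b12 = true:
Unit clause (NOT b22) forces b22 = false.
Unit clause (NOT b32) forces b32 = false.
Unit clause (NOT b42) forces b42 = false.
Case b21 = true:
Unit clause (NOT b31) forces b31 = false.
Unit clause (b33) forces b33 = true.
Unit clause (NOT b41) forces b41 = false.
Unit clause (b43) forces b43 = true.
Now (NOT b43) is unsatisfied and unit — conflict.
Backtrack on b21: now try b21 = false.
Unit clause (b23) forces b23 = true.
Unit clause (NOT b13) forces b13 = false.
Unit clause (NOT b33) forces b33 = false.
Unit clause (b31) forces b31 = true.
Unit clause (NOT b41) forces b41 = false.
Unit clause (b43) forces b43 = true.
Now (NOT b43) is unsatisfied and unit — conflict.
Either choice for b21 ends in contradiction.
Backtrack on b12: now try b12 = false.
Unit clause (b13) forces b13 = true.
Unit clause (NOT b23) forces b23 = false.
Unit clause (NOT b33) forces b33 = false.
Unit clause (NOT b43) forces b43 = false.
Case b21 = true:
Unit clause (NOT b31) forces b31 = false.
Unit clause (b32) forces b32 = true.
Unit clause (NOT b41) forces b41 = false.
Unit clause (b42) forces b42 = true.
Now (NOT b42) is unsatisfied and unit — conflict.
Backtrack on b21: now try b21 = false.
Unit clause (b22) forces b22 = true.
Unit clause (NOT b32) forces b32 = false.
Unit clause (b31) forces b31 = true.
Unit clause (NOT b41) forces b41 = false.
Unit clause (b42) forces b42 = true.
Now (NOT b42) is unsatisfied and unit — conflict.
Either choice for b21 ends in contradiction.
Either choice for b12 ends in contradiction.
Backtrack on b11: now try b11 = true.
Unit clause (NOT b21) forces b21 = false.
Unit clause (NOT b31) forces b31 = false.
Unit clause (NOT b41) forces b41 = false.
Case b22 = true:
Unit clause (NOT b12) forces b12 = false.
Unit clause (NOT b32) forces b32 = false.
Unit clause (b33) forces b33 = true.
Unit clause (NOT b42) forces b42 = false.
Unit clause (b43) forces b43 = true.
Now (NOT b43) is unsatisfied and unit — conflict.
Backtrack on b22: now try b22 = false.
Unit clause (b23) forces b23 = true.
Unit clause (NOT b13) forces b13 = false.
Unit clause (NOT b33) forces b33 = false.
Unit clause (b32) forces b32 = true.
Unit clause (NOT b12) forces b12 = false.
Unit clause (NOT b42) forces b42 = false.
Unit clause (b43) forces b43 = true.
Now (NOT b43) is unsatisfied and unit — conflict.
Either choice for b22 ends in contradiction.
Either choice for b11 ends in contradiction.

UNSATISFIABLE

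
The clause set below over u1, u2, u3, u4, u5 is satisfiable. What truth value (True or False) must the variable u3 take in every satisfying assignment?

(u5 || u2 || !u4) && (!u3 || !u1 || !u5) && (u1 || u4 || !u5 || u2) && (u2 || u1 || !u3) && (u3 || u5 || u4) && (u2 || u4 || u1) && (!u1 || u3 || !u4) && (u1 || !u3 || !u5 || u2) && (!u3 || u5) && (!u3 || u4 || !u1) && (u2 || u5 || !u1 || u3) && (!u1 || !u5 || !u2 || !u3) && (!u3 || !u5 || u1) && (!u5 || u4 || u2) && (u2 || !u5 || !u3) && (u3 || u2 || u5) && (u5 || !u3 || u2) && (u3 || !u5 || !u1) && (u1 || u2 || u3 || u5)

False

Suppose u3 = true.
(u5) alone gives u5 = true.
(!u1) alone gives u1 = false.
Now (u1) is unsatisfied and unit — conflict.
So every satisfying assignment has u3 = False.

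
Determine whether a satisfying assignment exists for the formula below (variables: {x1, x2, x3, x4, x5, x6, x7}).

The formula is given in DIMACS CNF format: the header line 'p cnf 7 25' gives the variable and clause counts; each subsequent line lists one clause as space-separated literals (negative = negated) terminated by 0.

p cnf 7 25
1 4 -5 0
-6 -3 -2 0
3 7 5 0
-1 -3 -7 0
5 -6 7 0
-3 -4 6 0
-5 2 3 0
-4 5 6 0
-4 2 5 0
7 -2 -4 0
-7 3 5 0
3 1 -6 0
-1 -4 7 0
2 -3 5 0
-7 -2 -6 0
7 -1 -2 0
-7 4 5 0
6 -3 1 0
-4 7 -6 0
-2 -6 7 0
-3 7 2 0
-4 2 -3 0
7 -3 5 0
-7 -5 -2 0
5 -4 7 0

No

Suppose x1 = True.
Suppose x3 = False.
Suppose x7 = True.
(x5) alone gives x5 = True.
(x2) alone gives x2 = True.
Now (¬x2) is unsatisfied and unit — conflict.
Undo x7 and try x7 = False.
(x5) alone gives x5 = True.
(x2) alone gives x2 = True.
Now (¬x2) is unsatisfied and unit — conflict.
Both values of x7 lead to a conflict.
Undo x3 and try x3 = True.
(¬x7) alone gives x7 = False.
(¬x4) alone gives x4 = False.
(¬x2) alone gives x2 = False.
Now (x2) is unsatisfied and unit — conflict.
Both values of x3 lead to a conflict.
Undo x1 and try x1 = False.
Suppose x4 = True.
Suppose x3 = False.
(¬x6) alone gives x6 = False.
(x5) alone gives x5 = True.
(x2) alone gives x2 = True.
(x7) alone gives x7 = True.
Now (¬x7) is unsatisfied and unit — conflict.
Undo x3 and try x3 = True.
(x6) alone gives x6 = True.
(¬x2) alone gives x2 = False.
Now (x2) is unsatisfied and unit — conflict.
Both values of x3 lead to a conflict.
Undo x4 and try x4 = False.
(¬x5) alone gives x5 = False.
(¬x7) alone gives x7 = False.
(x3) alone gives x3 = True.
Now (¬x3) is unsatisfied and unit — conflict.
Both values of x4 lead to a conflict.
Both values of x1 lead to a conflict.
No assignment satisfies every clause.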